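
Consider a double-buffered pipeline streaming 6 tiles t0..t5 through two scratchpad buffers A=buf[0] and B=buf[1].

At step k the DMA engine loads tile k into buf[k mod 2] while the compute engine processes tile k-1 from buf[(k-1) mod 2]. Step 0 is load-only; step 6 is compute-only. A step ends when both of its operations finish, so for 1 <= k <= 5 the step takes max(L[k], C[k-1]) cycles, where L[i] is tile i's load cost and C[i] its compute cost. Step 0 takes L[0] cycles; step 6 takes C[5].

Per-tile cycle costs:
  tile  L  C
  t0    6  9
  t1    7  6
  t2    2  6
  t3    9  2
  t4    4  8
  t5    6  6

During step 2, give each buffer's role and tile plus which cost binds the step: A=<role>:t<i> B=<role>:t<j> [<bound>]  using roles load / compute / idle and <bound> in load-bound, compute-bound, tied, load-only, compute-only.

step 2: A=load:t2 B=compute:t1 [compute-bound]

step 0: L[0]=6 → dur=6, Σ=6 | A=load:t0 B=idle [load-only]
step 1: L[1]=7 C[0]=9 → dur=9, Σ=15 | A=compute:t0 B=load:t1 [compute-bound]
step 2: L[2]=2 C[1]=6 → dur=6, Σ=21 | A=load:t2 B=compute:t1 [compute-bound]
step 3: L[3]=9 C[2]=6 → dur=9, Σ=30 | A=compute:t2 B=load:t3 [load-bound]
step 4: L[4]=4 C[3]=2 → dur=4, Σ=34 | A=load:t4 B=compute:t3 [load-bound]
step 5: L[5]=6 C[4]=8 → dur=8, Σ=42 | A=compute:t4 B=load:t5 [compute-bound]
step 6: C[5]=6 → dur=6, Σ=48 | A=idle B=compute:t5 [compute-only]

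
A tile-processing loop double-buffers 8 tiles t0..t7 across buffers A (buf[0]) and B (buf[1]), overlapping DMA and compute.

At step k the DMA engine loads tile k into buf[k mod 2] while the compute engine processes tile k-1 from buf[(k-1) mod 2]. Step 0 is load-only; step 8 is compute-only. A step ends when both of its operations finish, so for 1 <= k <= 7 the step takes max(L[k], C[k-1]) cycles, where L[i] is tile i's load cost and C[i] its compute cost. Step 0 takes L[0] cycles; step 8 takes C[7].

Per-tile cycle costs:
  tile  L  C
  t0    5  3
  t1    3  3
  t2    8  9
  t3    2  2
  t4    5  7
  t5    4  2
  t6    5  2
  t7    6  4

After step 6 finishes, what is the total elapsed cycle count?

end_cycle[6] = 42

  0. 5=5c; end=5; A:t0 B:-
  1. max(3,3)=3c; end=8; A:t0 B:t1
  2. max(8,3)=8c; end=16; A:t2 B:t1
  3. max(2,9)=9c; end=25; A:t2 B:t3
  4. max(5,2)=5c; end=30; A:t4 B:t3
  5. max(4,7)=7c; end=37; A:t4 B:t5
  6. max(5,2)=5c; end=42; A:t6 B:t5
  7. max(6,2)=6c; end=48; A:t6 B:t7
  8. 4=4c; end=52; A:t6 B:t7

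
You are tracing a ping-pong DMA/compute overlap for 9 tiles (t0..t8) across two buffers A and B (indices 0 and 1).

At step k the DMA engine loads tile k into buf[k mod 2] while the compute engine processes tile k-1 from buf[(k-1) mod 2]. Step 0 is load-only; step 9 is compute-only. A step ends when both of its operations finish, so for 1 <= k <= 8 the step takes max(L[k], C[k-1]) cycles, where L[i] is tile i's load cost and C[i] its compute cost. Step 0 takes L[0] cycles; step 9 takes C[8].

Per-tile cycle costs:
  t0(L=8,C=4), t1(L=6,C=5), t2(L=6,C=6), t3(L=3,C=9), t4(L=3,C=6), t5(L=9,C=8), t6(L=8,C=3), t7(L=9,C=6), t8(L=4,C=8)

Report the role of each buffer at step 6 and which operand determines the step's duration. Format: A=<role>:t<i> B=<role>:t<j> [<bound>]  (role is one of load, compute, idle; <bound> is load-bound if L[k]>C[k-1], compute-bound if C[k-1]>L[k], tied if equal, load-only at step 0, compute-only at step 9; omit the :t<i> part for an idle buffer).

[0] DMA t0→A (8c) ∥ CU idle ⇒ 8c, clock 8
[1] DMA t1→B (6c) ∥ CU A:t0 (4c) ⇒ 6c, clock 14
[2] DMA t2→A (6c) ∥ CU B:t1 (5c) ⇒ 6c, clock 20
[3] DMA t3→B (3c) ∥ CU A:t2 (6c) ⇒ 6c, clock 26
[4] DMA t4→A (3c) ∥ CU B:t3 (9c) ⇒ 9c, clock 35
[5] DMA t5→B (9c) ∥ CU A:t4 (6c) ⇒ 9c, clock 44
[6] DMA t6→A (8c) ∥ CU B:t5 (8c) ⇒ 8c, clock 52
[7] DMA t7→B (9c) ∥ CU A:t6 (3c) ⇒ 9c, clock 61
[8] DMA t8→A (4c) ∥ CU B:t7 (6c) ⇒ 6c, clock 67
[9] DMA idle ∥ CU A:t8 (8c) ⇒ 8c, clock 75

step 6: A=load:t6 B=compute:t5 [tied]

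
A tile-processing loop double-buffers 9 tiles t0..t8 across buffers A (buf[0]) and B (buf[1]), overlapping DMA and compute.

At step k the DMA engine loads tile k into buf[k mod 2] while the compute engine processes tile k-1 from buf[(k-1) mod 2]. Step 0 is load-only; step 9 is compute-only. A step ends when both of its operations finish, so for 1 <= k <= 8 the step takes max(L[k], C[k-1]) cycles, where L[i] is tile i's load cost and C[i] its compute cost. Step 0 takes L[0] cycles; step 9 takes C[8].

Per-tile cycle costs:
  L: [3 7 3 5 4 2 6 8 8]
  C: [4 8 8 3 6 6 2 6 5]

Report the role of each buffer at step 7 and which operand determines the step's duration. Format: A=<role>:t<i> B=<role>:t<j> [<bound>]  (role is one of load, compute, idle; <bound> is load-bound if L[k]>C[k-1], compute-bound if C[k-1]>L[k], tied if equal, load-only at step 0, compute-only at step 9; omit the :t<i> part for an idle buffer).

[0] DMA t0→A (3c) ∥ CU idle ⇒ 3c, clock 3
[1] DMA t1→B (7c) ∥ CU A:t0 (4c) ⇒ 7c, clock 10
[2] DMA t2→A (3c) ∥ CU B:t1 (8c) ⇒ 8c, clock 18
[3] DMA t3→B (5c) ∥ CU A:t2 (8c) ⇒ 8c, clock 26
[4] DMA t4→A (4c) ∥ CU B:t3 (3c) ⇒ 4c, clock 30
[5] DMA t5→B (2c) ∥ CU A:t4 (6c) ⇒ 6c, clock 36
[6] DMA t6→A (6c) ∥ CU B:t5 (6c) ⇒ 6c, clock 42
[7] DMA t7→B (8c) ∥ CU A:t6 (2c) ⇒ 8c, clock 50
[8] DMA t8→A (8c) ∥ CU B:t7 (6c) ⇒ 8c, clock 58
[9] DMA idle ∥ CU A:t8 (5c) ⇒ 5c, clock 63

step 7: A=compute:t6 B=load:t7 [load-bound]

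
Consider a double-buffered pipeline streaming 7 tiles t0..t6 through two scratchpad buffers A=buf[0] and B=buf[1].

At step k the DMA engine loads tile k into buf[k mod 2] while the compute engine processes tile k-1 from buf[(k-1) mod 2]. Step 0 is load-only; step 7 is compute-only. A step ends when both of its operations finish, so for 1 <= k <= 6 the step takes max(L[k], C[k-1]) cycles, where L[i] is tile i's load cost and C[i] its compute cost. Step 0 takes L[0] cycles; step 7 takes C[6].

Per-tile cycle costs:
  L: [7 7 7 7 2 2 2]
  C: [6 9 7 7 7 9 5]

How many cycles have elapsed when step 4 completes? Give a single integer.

step 0: L[0]=7 → dur=7, Σ=7 | A=load:t0 B=idle [load-only]
step 1: L[1]=7 C[0]=6 → dur=7, Σ=14 | A=compute:t0 B=load:t1 [load-bound]
step 2: L[2]=7 C[1]=9 → dur=9, Σ=23 | A=load:t2 B=compute:t1 [compute-bound]
step 3: L[3]=7 C[2]=7 → dur=7, Σ=30 | A=compute:t2 B=load:t3 [tied]
step 4: L[4]=2 C[3]=7 → dur=7, Σ=37 | A=load:t4 B=compute:t3 [compute-bound]
step 5: L[5]=2 C[4]=7 → dur=7, Σ=44 | A=compute:t4 B=load:t5 [compute-bound]
step 6: L[6]=2 C[5]=9 → dur=9, Σ=53 | A=load:t6 B=compute:t5 [compute-bound]
step 7: C[6]=5 → dur=5, Σ=58 | A=compute:t6 B=idle [compute-only]

end_cycle[4] = 37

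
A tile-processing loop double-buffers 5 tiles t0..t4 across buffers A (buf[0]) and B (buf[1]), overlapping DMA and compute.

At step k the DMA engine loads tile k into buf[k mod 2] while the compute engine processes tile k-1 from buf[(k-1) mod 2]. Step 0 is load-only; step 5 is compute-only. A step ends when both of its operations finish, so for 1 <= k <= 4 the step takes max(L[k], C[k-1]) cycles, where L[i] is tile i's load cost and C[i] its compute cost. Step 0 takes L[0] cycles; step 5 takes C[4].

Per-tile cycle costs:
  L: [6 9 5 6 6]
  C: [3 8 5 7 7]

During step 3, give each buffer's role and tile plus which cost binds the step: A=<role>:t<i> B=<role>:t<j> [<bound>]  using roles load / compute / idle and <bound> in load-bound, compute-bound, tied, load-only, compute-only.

step 3: A=compute:t2 B=load:t3 [load-bound]

k=0 load=t0/6c comp=- wait=6 total=6
k=1 load=t1/9c comp=t0/3c wait=9 total=15
k=2 load=t2/5c comp=t1/8c wait=8 total=23
k=3 load=t3/6c comp=t2/5c wait=6 total=29
k=4 load=t4/6c comp=t3/7c wait=7 total=36
k=5 load=- comp=t4/7c wait=7 total=43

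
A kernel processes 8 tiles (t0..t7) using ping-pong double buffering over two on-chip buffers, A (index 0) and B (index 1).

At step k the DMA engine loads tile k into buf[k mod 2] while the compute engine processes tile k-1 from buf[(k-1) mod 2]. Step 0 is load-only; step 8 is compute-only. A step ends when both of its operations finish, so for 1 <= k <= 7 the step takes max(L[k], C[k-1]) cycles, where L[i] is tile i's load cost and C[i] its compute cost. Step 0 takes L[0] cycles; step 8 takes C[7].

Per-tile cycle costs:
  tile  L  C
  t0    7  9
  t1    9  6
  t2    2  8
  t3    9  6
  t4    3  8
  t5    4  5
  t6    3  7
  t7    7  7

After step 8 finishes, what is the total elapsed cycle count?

  0. 7=7c; end=7; A:t0 B:-
  1. max(9,9)=9c; end=16; A:t0 B:t1
  2. max(2,6)=6c; end=22; A:t2 B:t1
  3. max(9,8)=9c; end=31; A:t2 B:t3
  4. max(3,6)=6c; end=37; A:t4 B:t3
  5. max(4,8)=8c; end=45; A:t4 B:t5
  6. max(3,5)=5c; end=50; A:t6 B:t5
  7. max(7,7)=7c; end=57; A:t6 B:t7
  8. 7=7c; end=64; A:t6 B:t7

end_cycle[8] = 64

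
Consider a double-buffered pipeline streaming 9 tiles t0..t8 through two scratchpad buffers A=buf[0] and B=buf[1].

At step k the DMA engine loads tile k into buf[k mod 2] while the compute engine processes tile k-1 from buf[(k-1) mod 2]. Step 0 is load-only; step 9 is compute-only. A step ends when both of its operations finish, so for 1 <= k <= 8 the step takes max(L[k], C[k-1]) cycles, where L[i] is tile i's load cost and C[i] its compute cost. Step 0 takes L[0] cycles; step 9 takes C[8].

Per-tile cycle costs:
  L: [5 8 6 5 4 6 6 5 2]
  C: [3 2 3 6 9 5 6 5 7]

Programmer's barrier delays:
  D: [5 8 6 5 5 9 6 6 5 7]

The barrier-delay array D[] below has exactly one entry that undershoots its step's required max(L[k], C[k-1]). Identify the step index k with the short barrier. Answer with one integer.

k=0 barrier L[0]=5→5c, D[0]=5 ok
k=1 barrier max(L[1]=8,C[0]=3)→8c, D[1]=8 ok
k=2 barrier max(L[2]=6,C[1]=2)→6c, D[2]=6 ok
k=3 barrier max(L[3]=5,C[2]=3)→5c, D[3]=5 ok
k=4 barrier max(L[4]=4,C[3]=6)→6c, D[4]=5 SHORT
k=5 barrier max(L[5]=6,C[4]=9)→9c, D[5]=9 ok
k=6 barrier max(L[6]=6,C[5]=5)→6c, D[6]=6 ok
k=7 barrier max(L[7]=5,C[6]=6)→6c, D[7]=6 ok
k=8 barrier max(L[8]=2,C[7]=5)→5c, D[8]=5 ok
k=9 barrier C[8]=7→7c, D[9]=7 ok

hazard at step 4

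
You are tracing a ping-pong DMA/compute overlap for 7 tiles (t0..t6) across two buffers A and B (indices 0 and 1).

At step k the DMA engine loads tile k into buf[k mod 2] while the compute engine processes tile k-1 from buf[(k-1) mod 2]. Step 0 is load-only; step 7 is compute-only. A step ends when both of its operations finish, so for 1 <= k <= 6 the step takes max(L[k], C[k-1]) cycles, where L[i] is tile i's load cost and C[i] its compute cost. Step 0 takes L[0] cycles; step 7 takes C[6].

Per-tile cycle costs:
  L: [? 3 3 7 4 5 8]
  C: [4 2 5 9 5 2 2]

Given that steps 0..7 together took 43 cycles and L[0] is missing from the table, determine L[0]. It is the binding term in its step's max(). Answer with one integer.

step 0 = dur = L[0]=? = L[0]  (unknown; binding)
step 1 = dur = max(L[1]=3, C[0]=4) = 4
step 2 = dur = max(L[2]=3, C[1]=2) = 3
step 3 = dur = max(L[3]=7, C[2]=5) = 7
step 4 = dur = max(L[4]=4, C[3]=9) = 9
step 5 = dur = max(L[5]=5, C[4]=5) = 5
step 6 = dur = max(L[6]=8, C[5]=2) = 8
step 7 = dur = C[6]=2 = 2
sum of known step durations = 38
dur[0] = total - known = 43 - 38 = 5
L[0] is the binding max in step 0, so L[0] = dur[0] = 5

L[0] = 5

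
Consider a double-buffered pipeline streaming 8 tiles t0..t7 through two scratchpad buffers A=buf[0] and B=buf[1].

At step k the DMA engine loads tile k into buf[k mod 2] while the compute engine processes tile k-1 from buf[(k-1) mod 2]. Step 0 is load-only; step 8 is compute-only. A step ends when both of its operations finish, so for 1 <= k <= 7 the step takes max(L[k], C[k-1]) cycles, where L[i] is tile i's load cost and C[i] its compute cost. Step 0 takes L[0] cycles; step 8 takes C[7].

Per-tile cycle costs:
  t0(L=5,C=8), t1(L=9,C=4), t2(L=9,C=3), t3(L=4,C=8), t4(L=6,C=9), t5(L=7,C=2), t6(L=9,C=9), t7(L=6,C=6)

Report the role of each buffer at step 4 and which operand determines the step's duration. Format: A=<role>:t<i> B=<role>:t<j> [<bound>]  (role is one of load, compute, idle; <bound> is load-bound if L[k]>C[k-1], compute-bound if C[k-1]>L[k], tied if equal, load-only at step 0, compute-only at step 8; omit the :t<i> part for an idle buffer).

step 4: A=load:t4 B=compute:t3 [compute-bound]

  0. 5=5c; end=5; A:t0 B:-
  1. max(9,8)=9c; end=14; A:t0 B:t1
  2. max(9,4)=9c; end=23; A:t2 B:t1
  3. max(4,3)=4c; end=27; A:t2 B:t3
  4. max(6,8)=8c; end=35; A:t4 B:t3
  5. max(7,9)=9c; end=44; A:t4 B:t5
  6. max(9,2)=9c; end=53; A:t6 B:t5
  7. max(6,9)=9c; end=62; A:t6 B:t7
  8. 6=6c; end=68; A:t6 B:t7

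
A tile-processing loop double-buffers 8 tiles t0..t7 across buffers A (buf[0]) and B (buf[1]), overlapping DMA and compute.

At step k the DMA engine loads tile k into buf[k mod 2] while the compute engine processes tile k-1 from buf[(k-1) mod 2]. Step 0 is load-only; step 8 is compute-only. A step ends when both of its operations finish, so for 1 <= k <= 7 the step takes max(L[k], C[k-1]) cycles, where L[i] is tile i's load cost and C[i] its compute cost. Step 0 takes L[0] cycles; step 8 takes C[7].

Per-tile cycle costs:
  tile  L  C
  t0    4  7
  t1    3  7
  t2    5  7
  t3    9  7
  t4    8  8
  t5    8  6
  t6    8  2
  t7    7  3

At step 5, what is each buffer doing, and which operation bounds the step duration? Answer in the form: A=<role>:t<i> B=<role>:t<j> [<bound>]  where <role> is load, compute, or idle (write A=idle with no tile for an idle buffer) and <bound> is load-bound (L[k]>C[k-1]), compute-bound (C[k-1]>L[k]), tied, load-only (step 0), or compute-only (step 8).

  0. 4=4c; end=4; A:t0 B:-
  1. max(3,7)=7c; end=11; A:t0 B:t1
  2. max(5,7)=7c; end=18; A:t2 B:t1
  3. max(9,7)=9c; end=27; A:t2 B:t3
  4. max(8,7)=8c; end=35; A:t4 B:t3
  5. max(8,8)=8c; end=43; A:t4 B:t5
  6. max(8,6)=8c; end=51; A:t6 B:t5
  7. max(7,2)=7c; end=58; A:t6 B:t7
  8. 3=3c; end=61; A:t6 B:t7

step 5: A=compute:t4 B=load:t5 [tied]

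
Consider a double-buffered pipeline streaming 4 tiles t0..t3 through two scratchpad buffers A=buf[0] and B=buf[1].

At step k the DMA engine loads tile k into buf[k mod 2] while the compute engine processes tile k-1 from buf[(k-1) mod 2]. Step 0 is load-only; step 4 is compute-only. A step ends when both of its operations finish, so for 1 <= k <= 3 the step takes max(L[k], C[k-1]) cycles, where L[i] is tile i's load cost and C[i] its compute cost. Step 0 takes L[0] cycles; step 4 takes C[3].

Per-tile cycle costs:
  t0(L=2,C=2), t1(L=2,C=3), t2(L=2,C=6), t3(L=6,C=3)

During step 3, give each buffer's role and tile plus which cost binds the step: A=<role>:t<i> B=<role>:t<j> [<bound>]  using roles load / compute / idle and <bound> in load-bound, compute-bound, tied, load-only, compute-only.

  0. 2=2c; end=2; A:t0 B:-
  1. max(2,2)=2c; end=4; A:t0 B:t1
  2. max(2,3)=3c; end=7; A:t2 B:t1
  3. max(6,6)=6c; end=13; A:t2 B:t3
  4. 3=3c; end=16; A:t2 B:t3

step 3: A=compute:t2 B=load:t3 [tied]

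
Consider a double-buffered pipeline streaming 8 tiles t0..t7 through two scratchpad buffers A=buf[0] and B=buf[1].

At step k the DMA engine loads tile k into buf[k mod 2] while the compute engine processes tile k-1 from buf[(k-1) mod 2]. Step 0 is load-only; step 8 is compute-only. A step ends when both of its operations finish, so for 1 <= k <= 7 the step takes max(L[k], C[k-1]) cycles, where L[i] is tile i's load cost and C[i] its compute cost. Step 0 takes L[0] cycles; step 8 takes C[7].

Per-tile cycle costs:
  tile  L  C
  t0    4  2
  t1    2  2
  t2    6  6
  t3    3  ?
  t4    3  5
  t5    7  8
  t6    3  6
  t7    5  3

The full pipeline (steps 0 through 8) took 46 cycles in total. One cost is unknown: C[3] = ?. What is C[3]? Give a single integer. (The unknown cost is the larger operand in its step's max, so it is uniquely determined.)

C[3] = 4

step 0 = dur = L[0]=4 = 4
step 1 = dur = max(L[1]=2, C[0]=2) = 2
step 2 = dur = max(L[2]=6, C[1]=2) = 6
step 3 = dur = max(L[3]=3, C[2]=6) = 6
step 4 = dur = max(L[4]=3, C[3]=?) = C[3]  (unknown; binding)
step 5 = dur = max(L[5]=7, C[4]=5) = 7
step 6 = dur = max(L[6]=3, C[5]=8) = 8
step 7 = dur = max(L[7]=5, C[6]=6) = 6
step 8 = dur = C[7]=3 = 3
sum of known step durations = 42
dur[4] = total - known = 46 - 42 = 4
C[3] is the binding max in step 4, so C[3] = dur[4] = 4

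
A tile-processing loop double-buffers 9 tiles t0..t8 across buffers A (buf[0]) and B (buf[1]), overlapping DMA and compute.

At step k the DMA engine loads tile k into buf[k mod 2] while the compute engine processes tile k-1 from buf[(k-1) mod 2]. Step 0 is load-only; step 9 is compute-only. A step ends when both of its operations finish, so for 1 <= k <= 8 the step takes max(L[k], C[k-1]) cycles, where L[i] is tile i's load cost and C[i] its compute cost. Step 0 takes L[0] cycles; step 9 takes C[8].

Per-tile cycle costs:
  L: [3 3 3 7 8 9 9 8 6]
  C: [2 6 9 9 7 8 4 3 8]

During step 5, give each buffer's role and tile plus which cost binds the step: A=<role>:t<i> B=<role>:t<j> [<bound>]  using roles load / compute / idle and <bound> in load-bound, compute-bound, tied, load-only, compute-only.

step 5: A=compute:t4 B=load:t5 [load-bound]

[0] DMA t0→A (3c) ∥ CU idle ⇒ 3c, clock 3
[1] DMA t1→B (3c) ∥ CU A:t0 (2c) ⇒ 3c, clock 6
[2] DMA t2→A (3c) ∥ CU B:t1 (6c) ⇒ 6c, clock 12
[3] DMA t3→B (7c) ∥ CU A:t2 (9c) ⇒ 9c, clock 21
[4] DMA t4→A (8c) ∥ CU B:t3 (9c) ⇒ 9c, clock 30
[5] DMA t5→B (9c) ∥ CU A:t4 (7c) ⇒ 9c, clock 39
[6] DMA t6→A (9c) ∥ CU B:t5 (8c) ⇒ 9c, clock 48
[7] DMA t7→B (8c) ∥ CU A:t6 (4c) ⇒ 8c, clock 56
[8] DMA t8→A (6c) ∥ CU B:t7 (3c) ⇒ 6c, clock 62
[9] DMA idle ∥ CU A:t8 (8c) ⇒ 8c, clock 70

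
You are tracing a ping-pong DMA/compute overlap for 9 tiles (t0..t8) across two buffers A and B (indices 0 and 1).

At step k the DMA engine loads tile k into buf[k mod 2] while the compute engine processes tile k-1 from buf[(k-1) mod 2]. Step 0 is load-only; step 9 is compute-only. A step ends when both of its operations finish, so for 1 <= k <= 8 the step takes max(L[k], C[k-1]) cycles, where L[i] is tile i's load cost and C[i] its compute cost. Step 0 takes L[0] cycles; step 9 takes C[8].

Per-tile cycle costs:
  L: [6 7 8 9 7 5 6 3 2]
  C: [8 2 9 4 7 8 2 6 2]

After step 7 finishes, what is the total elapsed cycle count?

[0] DMA t0→A (6c) ∥ CU idle ⇒ 6c, clock 6
[1] DMA t1→B (7c) ∥ CU A:t0 (8c) ⇒ 8c, clock 14
[2] DMA t2→A (8c) ∥ CU B:t1 (2c) ⇒ 8c, clock 22
[3] DMA t3→B (9c) ∥ CU A:t2 (9c) ⇒ 9c, clock 31
[4] DMA t4→A (7c) ∥ CU B:t3 (4c) ⇒ 7c, clock 38
[5] DMA t5→B (5c) ∥ CU A:t4 (7c) ⇒ 7c, clock 45
[6] DMA t6→A (6c) ∥ CU B:t5 (8c) ⇒ 8c, clock 53
[7] DMA t7→B (3c) ∥ CU A:t6 (2c) ⇒ 3c, clock 56
[8] DMA t8→A (2c) ∥ CU B:t7 (6c) ⇒ 6c, clock 62
[9] DMA idle ∥ CU A:t8 (2c) ⇒ 2c, clock 64

end_cycle[7] = 56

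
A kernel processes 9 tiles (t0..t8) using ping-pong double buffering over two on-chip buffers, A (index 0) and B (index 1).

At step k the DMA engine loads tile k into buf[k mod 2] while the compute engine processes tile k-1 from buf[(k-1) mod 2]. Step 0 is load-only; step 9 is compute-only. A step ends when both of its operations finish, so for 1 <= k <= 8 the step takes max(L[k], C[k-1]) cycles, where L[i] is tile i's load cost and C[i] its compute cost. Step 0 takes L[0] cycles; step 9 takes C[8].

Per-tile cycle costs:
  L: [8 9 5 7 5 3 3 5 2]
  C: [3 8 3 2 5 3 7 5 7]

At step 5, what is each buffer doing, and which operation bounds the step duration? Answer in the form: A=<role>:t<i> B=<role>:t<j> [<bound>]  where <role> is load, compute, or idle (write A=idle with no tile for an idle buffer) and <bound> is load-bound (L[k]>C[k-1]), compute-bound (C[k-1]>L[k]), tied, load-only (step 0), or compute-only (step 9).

  0. 8=8c; end=8; A:t0 B:-
  1. max(9,3)=9c; end=17; A:t0 B:t1
  2. max(5,8)=8c; end=25; A:t2 B:t1
  3. max(7,3)=7c; end=32; A:t2 B:t3
  4. max(5,2)=5c; end=37; A:t4 B:t3
  5. max(3,5)=5c; end=42; A:t4 B:t5
  6. max(3,3)=3c; end=45; A:t6 B:t5
  7. max(5,7)=7c; end=52; A:t6 B:t7
  8. max(2,5)=5c; end=57; A:t8 B:t7
  9. 7=7c; end=64; A:t8 B:t7

step 5: A=compute:t4 B=load:t5 [compute-bound]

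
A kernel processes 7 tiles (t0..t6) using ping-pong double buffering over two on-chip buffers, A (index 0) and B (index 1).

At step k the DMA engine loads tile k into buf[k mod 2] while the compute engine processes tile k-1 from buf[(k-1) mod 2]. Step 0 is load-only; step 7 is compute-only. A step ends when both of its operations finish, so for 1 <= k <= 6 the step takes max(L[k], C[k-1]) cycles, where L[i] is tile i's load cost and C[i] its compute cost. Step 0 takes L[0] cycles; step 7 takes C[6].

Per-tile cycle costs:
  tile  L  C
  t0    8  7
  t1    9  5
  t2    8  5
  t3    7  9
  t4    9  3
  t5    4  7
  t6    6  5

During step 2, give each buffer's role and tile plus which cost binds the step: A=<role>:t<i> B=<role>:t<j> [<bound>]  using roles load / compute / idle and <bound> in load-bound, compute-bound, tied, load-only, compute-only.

step 2: A=load:t2 B=compute:t1 [load-bound]

[0] DMA t0→A (8c) ∥ CU idle ⇒ 8c, clock 8
[1] DMA t1→B (9c) ∥ CU A:t0 (7c) ⇒ 9c, clock 17
[2] DMA t2→A (8c) ∥ CU B:t1 (5c) ⇒ 8c, clock 25
[3] DMA t3→B (7c) ∥ CU A:t2 (5c) ⇒ 7c, clock 32
[4] DMA t4→A (9c) ∥ CU B:t3 (9c) ⇒ 9c, clock 41
[5] DMA t5→B (4c) ∥ CU A:t4 (3c) ⇒ 4c, clock 45
[6] DMA t6→A (6c) ∥ CU B:t5 (7c) ⇒ 7c, clock 52
[7] DMA idle ∥ CU A:t6 (5c) ⇒ 5c, clock 57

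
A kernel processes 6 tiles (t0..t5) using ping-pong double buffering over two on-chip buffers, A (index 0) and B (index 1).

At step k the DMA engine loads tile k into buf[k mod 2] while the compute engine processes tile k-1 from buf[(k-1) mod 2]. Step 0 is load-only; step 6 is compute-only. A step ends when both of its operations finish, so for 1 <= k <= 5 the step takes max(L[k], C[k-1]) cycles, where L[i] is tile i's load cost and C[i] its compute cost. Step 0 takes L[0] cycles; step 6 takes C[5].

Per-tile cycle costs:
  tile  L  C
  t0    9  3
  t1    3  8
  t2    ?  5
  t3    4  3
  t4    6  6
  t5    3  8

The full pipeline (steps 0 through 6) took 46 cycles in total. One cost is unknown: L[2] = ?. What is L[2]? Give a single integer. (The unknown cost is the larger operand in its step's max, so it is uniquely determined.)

L[2] = 9

step 0 = dur = L[0]=9 = 9
step 1 = dur = max(L[1]=3, C[0]=3) = 3
step 2 = dur = max(L[2]=?, C[1]=8) = L[2]  (unknown; binding)
step 3 = dur = max(L[3]=4, C[2]=5) = 5
step 4 = dur = max(L[4]=6, C[3]=3) = 6
step 5 = dur = max(L[5]=3, C[4]=6) = 6
step 6 = dur = C[5]=8 = 8
sum of known step durations = 37
dur[2] = total - known = 46 - 37 = 9
L[2] is the binding max in step 2, so L[2] = dur[2] = 9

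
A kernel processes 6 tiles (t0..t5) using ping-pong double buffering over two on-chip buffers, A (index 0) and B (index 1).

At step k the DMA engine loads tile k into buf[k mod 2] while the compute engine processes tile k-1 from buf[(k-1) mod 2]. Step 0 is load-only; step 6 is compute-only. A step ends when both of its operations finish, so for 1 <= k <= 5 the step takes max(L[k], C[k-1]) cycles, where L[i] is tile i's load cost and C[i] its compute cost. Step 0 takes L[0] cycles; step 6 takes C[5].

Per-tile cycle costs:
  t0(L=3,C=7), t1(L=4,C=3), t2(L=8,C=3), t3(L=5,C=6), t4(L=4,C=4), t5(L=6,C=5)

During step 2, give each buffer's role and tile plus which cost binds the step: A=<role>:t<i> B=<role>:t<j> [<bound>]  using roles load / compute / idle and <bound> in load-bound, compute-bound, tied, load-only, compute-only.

step 2: A=load:t2 B=compute:t1 [load-bound]

step 0: L[0]=3 → dur=3, Σ=3 | A=load:t0 B=idle [load-only]
step 1: L[1]=4 C[0]=7 → dur=7, Σ=10 | A=compute:t0 B=load:t1 [compute-bound]
step 2: L[2]=8 C[1]=3 → dur=8, Σ=18 | A=load:t2 B=compute:t1 [load-bound]
step 3: L[3]=5 C[2]=3 → dur=5, Σ=23 | A=compute:t2 B=load:t3 [load-bound]
step 4: L[4]=4 C[3]=6 → dur=6, Σ=29 | A=load:t4 B=compute:t3 [compute-bound]
step 5: L[5]=6 C[4]=4 → dur=6, Σ=35 | A=compute:t4 B=load:t5 [load-bound]
step 6: C[5]=5 → dur=5, Σ=40 | A=idle B=compute:t5 [compute-only]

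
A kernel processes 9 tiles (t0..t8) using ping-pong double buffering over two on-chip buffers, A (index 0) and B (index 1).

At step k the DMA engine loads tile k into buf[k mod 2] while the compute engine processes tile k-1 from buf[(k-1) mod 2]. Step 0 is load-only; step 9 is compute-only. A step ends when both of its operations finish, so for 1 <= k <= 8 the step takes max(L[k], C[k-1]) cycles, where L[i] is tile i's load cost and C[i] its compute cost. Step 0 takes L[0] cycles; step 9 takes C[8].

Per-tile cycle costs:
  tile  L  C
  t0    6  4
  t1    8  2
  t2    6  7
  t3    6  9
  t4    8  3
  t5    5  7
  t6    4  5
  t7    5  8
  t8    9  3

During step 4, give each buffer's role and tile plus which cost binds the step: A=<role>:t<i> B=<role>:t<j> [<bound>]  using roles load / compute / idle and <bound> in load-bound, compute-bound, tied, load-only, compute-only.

[0] DMA t0→A (6c) ∥ CU idle ⇒ 6c, clock 6
[1] DMA t1→B (8c) ∥ CU A:t0 (4c) ⇒ 8c, clock 14
[2] DMA t2→A (6c) ∥ CU B:t1 (2c) ⇒ 6c, clock 20
[3] DMA t3→B (6c) ∥ CU A:t2 (7c) ⇒ 7c, clock 27
[4] DMA t4→A (8c) ∥ CU B:t3 (9c) ⇒ 9c, clock 36
[5] DMA t5→B (5c) ∥ CU A:t4 (3c) ⇒ 5c, clock 41
[6] DMA t6→A (4c) ∥ CU B:t5 (7c) ⇒ 7c, clock 48
[7] DMA t7→B (5c) ∥ CU A:t6 (5c) ⇒ 5c, clock 53
[8] DMA t8→A (9c) ∥ CU B:t7 (8c) ⇒ 9c, clock 62
[9] DMA idle ∥ CU A:t8 (3c) ⇒ 3c, clock 65

step 4: A=load:t4 B=compute:t3 [compute-bound]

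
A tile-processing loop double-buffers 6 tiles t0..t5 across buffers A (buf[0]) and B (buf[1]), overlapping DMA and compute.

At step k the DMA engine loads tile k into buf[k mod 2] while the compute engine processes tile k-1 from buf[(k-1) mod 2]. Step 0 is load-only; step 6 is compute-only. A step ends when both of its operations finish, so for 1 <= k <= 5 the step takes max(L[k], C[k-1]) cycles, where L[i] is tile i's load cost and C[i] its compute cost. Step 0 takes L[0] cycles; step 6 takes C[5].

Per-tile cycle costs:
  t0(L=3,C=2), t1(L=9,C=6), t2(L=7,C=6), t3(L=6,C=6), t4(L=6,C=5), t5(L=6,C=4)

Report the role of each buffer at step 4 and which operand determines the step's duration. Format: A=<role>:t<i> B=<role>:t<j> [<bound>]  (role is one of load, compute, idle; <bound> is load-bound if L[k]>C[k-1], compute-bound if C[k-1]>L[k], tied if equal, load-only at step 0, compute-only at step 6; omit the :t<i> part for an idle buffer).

step 4: A=load:t4 B=compute:t3 [tied]

step 0: L[0]=3 → dur=3, Σ=3 | A=load:t0 B=idle [load-only]
step 1: L[1]=9 C[0]=2 → dur=9, Σ=12 | A=compute:t0 B=load:t1 [load-bound]
step 2: L[2]=7 C[1]=6 → dur=7, Σ=19 | A=load:t2 B=compute:t1 [load-bound]
step 3: L[3]=6 C[2]=6 → dur=6, Σ=25 | A=compute:t2 B=load:t3 [tied]
step 4: L[4]=6 C[3]=6 → dur=6, Σ=31 | A=load:t4 B=compute:t3 [tied]
step 5: L[5]=6 C[4]=5 → dur=6, Σ=37 | A=compute:t4 B=load:t5 [load-bound]
step 6: C[5]=4 → dur=4, Σ=41 | A=idle B=compute:t5 [compute-only]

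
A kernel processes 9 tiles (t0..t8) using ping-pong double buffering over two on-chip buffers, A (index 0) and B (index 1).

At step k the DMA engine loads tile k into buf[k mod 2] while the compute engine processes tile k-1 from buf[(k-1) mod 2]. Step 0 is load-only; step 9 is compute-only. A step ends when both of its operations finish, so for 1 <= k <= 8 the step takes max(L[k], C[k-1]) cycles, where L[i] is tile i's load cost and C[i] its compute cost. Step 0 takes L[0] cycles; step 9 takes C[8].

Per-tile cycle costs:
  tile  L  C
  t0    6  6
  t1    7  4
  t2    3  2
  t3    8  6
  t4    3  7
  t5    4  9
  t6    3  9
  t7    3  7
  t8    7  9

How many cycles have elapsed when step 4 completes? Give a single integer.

  0. 6=6c; end=6; A:t0 B:-
  1. max(7,6)=7c; end=13; A:t0 B:t1
  2. max(3,4)=4c; end=17; A:t2 B:t1
  3. max(8,2)=8c; end=25; A:t2 B:t3
  4. max(3,6)=6c; end=31; A:t4 B:t3
  5. max(4,7)=7c; end=38; A:t4 B:t5
  6. max(3,9)=9c; end=47; A:t6 B:t5
  7. max(3,9)=9c; end=56; A:t6 B:t7
  8. max(7,7)=7c; end=63; A:t8 B:t7
  9. 9=9c; end=72; A:t8 B:t7

end_cycle[4] = 31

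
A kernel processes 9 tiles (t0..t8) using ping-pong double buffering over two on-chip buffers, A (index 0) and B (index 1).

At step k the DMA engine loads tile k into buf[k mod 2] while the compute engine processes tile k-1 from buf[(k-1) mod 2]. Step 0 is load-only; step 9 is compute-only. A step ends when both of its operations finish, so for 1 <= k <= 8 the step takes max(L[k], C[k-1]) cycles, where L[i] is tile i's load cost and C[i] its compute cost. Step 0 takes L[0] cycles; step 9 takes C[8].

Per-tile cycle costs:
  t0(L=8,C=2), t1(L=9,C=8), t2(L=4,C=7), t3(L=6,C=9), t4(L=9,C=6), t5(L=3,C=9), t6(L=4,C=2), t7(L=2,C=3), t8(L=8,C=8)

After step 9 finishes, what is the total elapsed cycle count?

k=0 load=t0/8c comp=- wait=8 total=8
k=1 load=t1/9c comp=t0/2c wait=9 total=17
k=2 load=t2/4c comp=t1/8c wait=8 total=25
k=3 load=t3/6c comp=t2/7c wait=7 total=32
k=4 load=t4/9c comp=t3/9c wait=9 total=41
k=5 load=t5/3c comp=t4/6c wait=6 total=47
k=6 load=t6/4c comp=t5/9c wait=9 total=56
k=7 load=t7/2c comp=t6/2c wait=2 total=58
k=8 load=t8/8c comp=t7/3c wait=8 total=66
k=9 load=- comp=t8/8c wait=8 total=74

end_cycle[9] = 74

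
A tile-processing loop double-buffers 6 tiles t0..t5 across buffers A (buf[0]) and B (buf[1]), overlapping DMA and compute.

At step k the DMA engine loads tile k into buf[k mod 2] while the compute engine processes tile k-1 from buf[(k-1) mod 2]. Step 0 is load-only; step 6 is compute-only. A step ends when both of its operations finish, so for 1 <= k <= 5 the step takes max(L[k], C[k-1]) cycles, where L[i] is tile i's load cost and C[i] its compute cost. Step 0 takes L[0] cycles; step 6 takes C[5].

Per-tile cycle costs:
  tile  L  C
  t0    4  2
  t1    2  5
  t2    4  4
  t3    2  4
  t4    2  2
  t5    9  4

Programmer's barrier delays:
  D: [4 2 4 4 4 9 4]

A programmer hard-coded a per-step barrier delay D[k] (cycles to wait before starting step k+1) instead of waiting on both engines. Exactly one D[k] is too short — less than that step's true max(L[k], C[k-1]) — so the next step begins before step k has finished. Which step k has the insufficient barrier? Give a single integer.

step 0: need L[0]=4 = 4; D[0]=4 ok
step 1: need max(L[1]=2,C[0]=2) = 2; D[1]=2 ok
step 2: need max(L[2]=4,C[1]=5) = 5; D[2]=4 SHORT
step 3: need max(L[3]=2,C[2]=4) = 4; D[3]=4 ok
step 4: need max(L[4]=2,C[3]=4) = 4; D[4]=4 ok
step 5: need max(L[5]=9,C[4]=2) = 9; D[5]=9 ok
step 6: need C[5]=4 = 4; D[6]=4 ok

hazard at step 2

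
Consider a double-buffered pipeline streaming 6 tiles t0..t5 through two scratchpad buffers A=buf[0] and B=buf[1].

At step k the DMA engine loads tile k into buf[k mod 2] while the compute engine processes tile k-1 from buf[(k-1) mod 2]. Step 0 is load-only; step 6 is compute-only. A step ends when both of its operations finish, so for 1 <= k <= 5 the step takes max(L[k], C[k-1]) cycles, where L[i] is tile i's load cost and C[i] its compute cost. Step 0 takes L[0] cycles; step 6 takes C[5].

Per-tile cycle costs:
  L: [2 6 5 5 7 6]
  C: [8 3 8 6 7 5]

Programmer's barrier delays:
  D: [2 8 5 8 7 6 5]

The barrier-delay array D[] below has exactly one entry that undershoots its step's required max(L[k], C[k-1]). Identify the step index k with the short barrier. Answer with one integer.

hazard at step 5

k=0 barrier L[0]=2→2c, D[0]=2 ok
k=1 barrier max(L[1]=6,C[0]=8)→8c, D[1]=8 ok
k=2 barrier max(L[2]=5,C[1]=3)→5c, D[2]=5 ok
k=3 barrier max(L[3]=5,C[2]=8)→8c, D[3]=8 ok
k=4 barrier max(L[4]=7,C[3]=6)→7c, D[4]=7 ok
k=5 barrier max(L[5]=6,C[4]=7)→7c, D[5]=6 SHORT
k=6 barrier C[5]=5→5c, D[6]=5 ok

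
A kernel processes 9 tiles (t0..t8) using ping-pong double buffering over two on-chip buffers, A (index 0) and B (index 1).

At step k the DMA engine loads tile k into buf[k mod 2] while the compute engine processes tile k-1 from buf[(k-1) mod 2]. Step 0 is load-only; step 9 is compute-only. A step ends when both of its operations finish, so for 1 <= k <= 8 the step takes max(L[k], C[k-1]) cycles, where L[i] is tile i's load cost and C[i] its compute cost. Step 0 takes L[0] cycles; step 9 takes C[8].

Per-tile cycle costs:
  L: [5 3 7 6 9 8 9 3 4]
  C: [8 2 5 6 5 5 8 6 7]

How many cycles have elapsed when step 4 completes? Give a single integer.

step 0: L[0]=5 → dur=5, Σ=5 | A=load:t0 B=idle [load-only]
step 1: L[1]=3 C[0]=8 → dur=8, Σ=13 | A=compute:t0 B=load:t1 [compute-bound]
step 2: L[2]=7 C[1]=2 → dur=7, Σ=20 | A=load:t2 B=compute:t1 [load-bound]
step 3: L[3]=6 C[2]=5 → dur=6, Σ=26 | A=compute:t2 B=load:t3 [load-bound]
step 4: L[4]=9 C[3]=6 → dur=9, Σ=35 | A=load:t4 B=compute:t3 [load-bound]
step 5: L[5]=8 C[4]=5 → dur=8, Σ=43 | A=compute:t4 B=load:t5 [load-bound]
step 6: L[6]=9 C[5]=5 → dur=9, Σ=52 | A=load:t6 B=compute:t5 [load-bound]
step 7: L[7]=3 C[6]=8 → dur=8, Σ=60 | A=compute:t6 B=load:t7 [compute-bound]
step 8: L[8]=4 C[7]=6 → dur=6, Σ=66 | A=load:t8 B=compute:t7 [compute-bound]
step 9: C[8]=7 → dur=7, Σ=73 | A=compute:t8 B=idle [compute-only]

end_cycle[4] = 35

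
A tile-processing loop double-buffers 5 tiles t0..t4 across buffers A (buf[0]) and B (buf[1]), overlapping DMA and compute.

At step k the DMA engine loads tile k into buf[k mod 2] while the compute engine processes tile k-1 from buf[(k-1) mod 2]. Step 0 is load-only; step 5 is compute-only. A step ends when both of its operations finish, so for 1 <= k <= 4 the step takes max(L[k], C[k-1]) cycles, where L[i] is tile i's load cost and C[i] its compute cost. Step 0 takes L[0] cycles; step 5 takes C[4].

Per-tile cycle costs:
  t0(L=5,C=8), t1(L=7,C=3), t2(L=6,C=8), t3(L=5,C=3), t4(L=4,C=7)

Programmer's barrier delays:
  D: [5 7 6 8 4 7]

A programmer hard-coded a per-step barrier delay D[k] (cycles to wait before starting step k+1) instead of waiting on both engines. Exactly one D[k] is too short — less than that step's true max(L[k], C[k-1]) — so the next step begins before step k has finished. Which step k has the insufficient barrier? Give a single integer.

hazard at step 1

[0] required=L[0]=5=5 vs D=5 ok
[1] required=max(L[1]=7,C[0]=8)=8 vs D=7 SHORT
[2] required=max(L[2]=6,C[1]=3)=6 vs D=6 ok
[3] required=max(L[3]=5,C[2]=8)=8 vs D=8 ok
[4] required=max(L[4]=4,C[3]=3)=4 vs D=4 ok
[5] required=C[4]=7=7 vs D=7 ok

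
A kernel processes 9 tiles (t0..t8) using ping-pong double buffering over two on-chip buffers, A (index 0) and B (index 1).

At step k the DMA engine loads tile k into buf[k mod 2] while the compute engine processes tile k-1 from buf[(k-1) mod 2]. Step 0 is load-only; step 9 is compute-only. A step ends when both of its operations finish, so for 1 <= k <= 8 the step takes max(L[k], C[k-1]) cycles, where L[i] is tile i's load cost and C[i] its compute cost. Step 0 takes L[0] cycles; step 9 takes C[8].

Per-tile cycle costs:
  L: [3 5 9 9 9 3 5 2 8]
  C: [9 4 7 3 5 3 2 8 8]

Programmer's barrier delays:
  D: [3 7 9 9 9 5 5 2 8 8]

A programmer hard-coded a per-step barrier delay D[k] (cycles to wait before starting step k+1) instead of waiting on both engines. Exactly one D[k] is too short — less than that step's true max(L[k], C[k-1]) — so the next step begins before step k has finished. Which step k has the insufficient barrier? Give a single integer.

hazard at step 1

[0] required=L[0]=3=3 vs D=3 ok
[1] required=max(L[1]=5,C[0]=9)=9 vs D=7 SHORT
[2] required=max(L[2]=9,C[1]=4)=9 vs D=9 ok
[3] required=max(L[3]=9,C[2]=7)=9 vs D=9 ok
[4] required=max(L[4]=9,C[3]=3)=9 vs D=9 ok
[5] required=max(L[5]=3,C[4]=5)=5 vs D=5 ok
[6] required=max(L[6]=5,C[5]=3)=5 vs D=5 ok
[7] required=max(L[7]=2,C[6]=2)=2 vs D=2 ok
[8] required=max(L[8]=8,C[7]=8)=8 vs D=8 ok
[9] required=C[8]=8=8 vs D=8 ok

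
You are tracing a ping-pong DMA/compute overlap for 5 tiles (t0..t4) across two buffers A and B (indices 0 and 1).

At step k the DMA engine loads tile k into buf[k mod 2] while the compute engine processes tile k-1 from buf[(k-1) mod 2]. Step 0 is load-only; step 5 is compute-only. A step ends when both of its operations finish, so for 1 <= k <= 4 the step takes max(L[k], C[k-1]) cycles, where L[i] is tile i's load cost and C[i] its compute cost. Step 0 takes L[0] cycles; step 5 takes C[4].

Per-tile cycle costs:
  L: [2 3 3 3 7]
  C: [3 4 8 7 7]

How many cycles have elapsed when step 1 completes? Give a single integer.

[0] DMA t0→A (2c) ∥ CU idle ⇒ 2c, clock 2
[1] DMA t1→B (3c) ∥ CU A:t0 (3c) ⇒ 3c, clock 5
[2] DMA t2→A (3c) ∥ CU B:t1 (4c) ⇒ 4c, clock 9
[3] DMA t3→B (3c) ∥ CU A:t2 (8c) ⇒ 8c, clock 17
[4] DMA t4→A (7c) ∥ CU B:t3 (7c) ⇒ 7c, clock 24
[5] DMA idle ∥ CU A:t4 (7c) ⇒ 7c, clock 31

end_cycle[1] = 5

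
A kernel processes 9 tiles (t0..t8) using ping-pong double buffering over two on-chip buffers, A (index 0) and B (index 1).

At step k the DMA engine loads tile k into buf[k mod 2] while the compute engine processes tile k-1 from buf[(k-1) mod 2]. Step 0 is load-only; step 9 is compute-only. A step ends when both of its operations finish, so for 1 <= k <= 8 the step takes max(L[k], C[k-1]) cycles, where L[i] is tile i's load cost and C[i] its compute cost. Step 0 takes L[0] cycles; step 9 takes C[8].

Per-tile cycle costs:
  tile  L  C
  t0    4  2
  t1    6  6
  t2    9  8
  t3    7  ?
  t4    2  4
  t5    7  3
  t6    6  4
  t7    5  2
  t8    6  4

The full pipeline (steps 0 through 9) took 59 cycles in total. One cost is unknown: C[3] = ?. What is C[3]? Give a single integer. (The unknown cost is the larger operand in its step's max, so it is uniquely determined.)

C[3] = 4

step 0: dur = L[0]=4 = 4
step 1: dur = max(L[1]=6, C[0]=2) = 6
step 2: dur = max(L[2]=9, C[1]=6) = 9
step 3: dur = max(L[3]=7, C[2]=8) = 8
step 4: dur = max(L[4]=2, C[3]=?) = C[3]  (unknown; binding)
step 5: dur = max(L[5]=7, C[4]=4) = 7
step 6: dur = max(L[6]=6, C[5]=3) = 6
step 7: dur = max(L[7]=5, C[6]=4) = 5
step 8: dur = max(L[8]=6, C[7]=2) = 6
step 9: dur = C[8]=4 = 4
sum of known step durations = 55
dur[4] = total - known = 59 - 55 = 4
C[3] is the binding max in step 4, so C[3] = dur[4] = 4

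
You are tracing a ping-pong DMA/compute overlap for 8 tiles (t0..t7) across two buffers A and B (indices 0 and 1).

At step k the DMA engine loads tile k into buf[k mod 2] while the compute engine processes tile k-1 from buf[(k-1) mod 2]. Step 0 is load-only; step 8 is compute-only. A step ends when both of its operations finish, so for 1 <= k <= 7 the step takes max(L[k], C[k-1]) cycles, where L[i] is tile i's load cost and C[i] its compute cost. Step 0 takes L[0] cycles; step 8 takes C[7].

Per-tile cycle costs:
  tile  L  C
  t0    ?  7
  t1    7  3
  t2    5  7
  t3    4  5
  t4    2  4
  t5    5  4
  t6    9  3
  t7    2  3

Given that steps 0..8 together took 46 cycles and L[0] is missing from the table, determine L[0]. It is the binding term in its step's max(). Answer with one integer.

step 0 = dur = L[0]=? = L[0]  (unknown; binding)
step 1 = dur = max(L[1]=7, C[0]=7) = 7
step 2 = dur = max(L[2]=5, C[1]=3) = 5
step 3 = dur = max(L[3]=4, C[2]=7) = 7
step 4 = dur = max(L[4]=2, C[3]=5) = 5
step 5 = dur = max(L[5]=5, C[4]=4) = 5
step 6 = dur = max(L[6]=9, C[5]=4) = 9
step 7 = dur = max(L[7]=2, C[6]=3) = 3
step 8 = dur = C[7]=3 = 3
sum of known step durations = 44
dur[0] = total - known = 46 - 44 = 2
L[0] is the binding max in step 0, so L[0] = dur[0] = 2

L[0] = 2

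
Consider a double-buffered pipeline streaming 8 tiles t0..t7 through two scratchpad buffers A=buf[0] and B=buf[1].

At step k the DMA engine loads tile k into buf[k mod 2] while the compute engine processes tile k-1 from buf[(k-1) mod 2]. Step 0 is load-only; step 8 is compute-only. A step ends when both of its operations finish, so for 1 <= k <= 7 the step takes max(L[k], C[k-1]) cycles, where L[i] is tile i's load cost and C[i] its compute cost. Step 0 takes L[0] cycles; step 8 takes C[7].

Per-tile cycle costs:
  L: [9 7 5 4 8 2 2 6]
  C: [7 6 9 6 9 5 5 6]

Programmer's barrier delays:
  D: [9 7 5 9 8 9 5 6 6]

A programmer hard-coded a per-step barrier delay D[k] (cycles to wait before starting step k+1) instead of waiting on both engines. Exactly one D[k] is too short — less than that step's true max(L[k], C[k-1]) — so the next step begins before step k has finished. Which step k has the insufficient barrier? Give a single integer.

[0] required=L[0]=9=9 vs D=9 ok
[1] required=max(L[1]=7,C[0]=7)=7 vs D=7 ok
[2] required=max(L[2]=5,C[1]=6)=6 vs D=5 SHORT
[3] required=max(L[3]=4,C[2]=9)=9 vs D=9 ok
[4] required=max(L[4]=8,C[3]=6)=8 vs D=8 ok
[5] required=max(L[5]=2,C[4]=9)=9 vs D=9 ok
[6] required=max(L[6]=2,C[5]=5)=5 vs D=5 ok
[7] required=max(L[7]=6,C[6]=5)=6 vs D=6 ok
[8] required=C[7]=6=6 vs D=6 ok

hazard at step 2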